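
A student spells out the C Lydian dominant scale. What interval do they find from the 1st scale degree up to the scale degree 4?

augmented fourth

C lydian dominant: C D E F♯ G A B♭.
The 1st scale degree is C and the degree 4 is F♯.
C up to F♯ is 6 semitones, a half step wider than a perfect fourth, so the interval is augmented.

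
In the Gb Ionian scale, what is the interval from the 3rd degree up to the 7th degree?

The scale runs Gb Ab Bb Cb Db Eb F.
The 3rd degree is Bb and the 7th scale degree is F.
From Bb to F is 7 semitones, exactly the perfect fifth.

P5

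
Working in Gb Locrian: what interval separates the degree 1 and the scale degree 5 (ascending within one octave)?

Gb locrian: Gb Abb Bbb Cb Dbb Ebb Fb.
So we need the interval from Gb up to Dbb.
5 letter names make it a fifth; at 6 semitones (a half step narrower than perfect) the quality is diminished.

d5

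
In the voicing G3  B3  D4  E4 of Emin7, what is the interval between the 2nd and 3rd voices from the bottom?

m3

Those voices are B3 and D4.
3 letter names make it a third; at 3 semitones (a half step narrower than major) the quality is minor.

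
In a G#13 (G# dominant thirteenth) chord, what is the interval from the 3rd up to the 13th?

perfect eleventh

Spelling the chord: G#-B#-D#-F#-A#-E#.
3rd = B#; 13th = E#.
B# up to E# spans 11 letter names and 17 semitones — a perfect eleventh.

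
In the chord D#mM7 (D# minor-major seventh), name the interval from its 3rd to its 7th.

augmented fifth

The chord tones of D#mM7 are D#–F#–A#–C##.
That puts F# below C##.
5 letter names make it a fifth; at 8 semitones (a half step wider than perfect) the quality is augmented.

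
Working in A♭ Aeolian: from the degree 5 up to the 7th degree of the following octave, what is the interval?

A♭ natural minor: A♭ B♭ C♭ D♭ E♭ F♭ G♭.
The degree 5 is E♭ and the scale degree 7 (up an octave) is G♭.
E♭ up to G♭ is 15 semitones, a half step narrower than a major tenth, so the interval is minor.

minor 10th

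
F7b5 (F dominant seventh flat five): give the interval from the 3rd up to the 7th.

diminished fifth

F7b5 (F dominant seventh flat five) is spelled F-A-Cb-Eb.
So we need the interval from A up to Eb.
A up to Eb is 6 semitones, a half step narrower than a perfect fifth, so the interval is diminished.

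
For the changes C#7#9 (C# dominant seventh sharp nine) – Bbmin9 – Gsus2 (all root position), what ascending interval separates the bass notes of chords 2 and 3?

The roots are Bb and G.
Bb up to G spans 6 letter names and 9 semitones — a major sixth.

major sixth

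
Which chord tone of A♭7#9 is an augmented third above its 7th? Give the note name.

B

Spelling the chord: A♭, C, E♭, G♭, B.
The 7th is G♭. An augmented third above G♭ is B.
B is the chord's 9th.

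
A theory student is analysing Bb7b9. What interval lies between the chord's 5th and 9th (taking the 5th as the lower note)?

diminished 5th

Spelling the chord: Bb-D-F-Ab-Cb.
5th = F; 9th = Cb.
From F to Cb: 6 semitones over a fifth = diminished.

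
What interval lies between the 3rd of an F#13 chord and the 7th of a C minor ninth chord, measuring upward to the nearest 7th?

F#13 has A# as its 3rd, and C minor ninth has Bb as its 7th.
2 letter names make it a second; at 0 semitones (a whole step narrower than major) the quality is diminished.

diminished second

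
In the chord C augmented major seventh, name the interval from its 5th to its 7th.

minor third

C+maj7 is spelled C E G♯ B.
That puts G♯ below B.
3 letter names make it a third; at 3 semitones (a half step narrower than major) the quality is minor.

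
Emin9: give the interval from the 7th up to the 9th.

major 3rd

Emin9 (E minor ninth): E–G–B–D–F#.
7th = D; 9th = F#.
D up to F# spans 3 letter names and 4 semitones — a major third.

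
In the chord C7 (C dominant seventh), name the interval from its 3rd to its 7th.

diminished fifth

C7 is spelled C-E-G-B♭.
3rd = E; 7th = B♭.
From E to B♭: 6 semitones over a fifth = diminished.
That tritone between 3rd and 7th is what gives the dominant seventh its pull toward resolution.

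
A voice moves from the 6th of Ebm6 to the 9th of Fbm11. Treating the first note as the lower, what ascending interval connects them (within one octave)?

diminished fifth

The 6th of Ebm6 is C; the 9th of Fbm11 is Gb.
5 letter names make it a fifth; at 6 semitones (a half step narrower than perfect) the quality is diminished.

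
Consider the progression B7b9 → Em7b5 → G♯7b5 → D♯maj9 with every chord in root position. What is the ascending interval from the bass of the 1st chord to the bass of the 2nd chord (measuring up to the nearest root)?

perfect 4th

The roots are B and E.
From B to E is 5 semitones, exactly the perfect fourth.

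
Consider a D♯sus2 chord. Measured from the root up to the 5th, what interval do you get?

P5

The chord tones of D♯sus2 are D♯-E♯-A♯.
So we need the interval from D♯ up to A♯.
D♯ up to A♯ spans 5 letter names and 7 semitones — a perfect fifth.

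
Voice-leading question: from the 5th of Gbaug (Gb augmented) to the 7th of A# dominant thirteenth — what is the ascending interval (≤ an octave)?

augmented fourth

The 5th of Gbaug (Gb augmented) is D; the 7th of A# dominant thirteenth is G#.
D up to G# is 6 semitones, a half step wider than a perfect fourth, so the interval is augmented.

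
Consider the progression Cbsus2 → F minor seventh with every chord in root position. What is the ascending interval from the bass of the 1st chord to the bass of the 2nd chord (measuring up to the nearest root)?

augmented fourth

The roots are Cb and F.
From Cb to F: 6 semitones over a fourth = augmented.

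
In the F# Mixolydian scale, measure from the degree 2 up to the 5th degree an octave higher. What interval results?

Spelling the F# Mixolydian scale: F# G# A# B C# D# E.
That puts G# below C#.
G# up to C# spans 11 letter names and 17 semitones — a perfect eleventh.

perfect eleventh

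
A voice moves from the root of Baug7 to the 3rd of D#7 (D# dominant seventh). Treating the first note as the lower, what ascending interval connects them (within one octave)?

The root of Baug7 is B; the 3rd of D#7 (D# dominant seventh) is F##.
From B to F##: 8 semitones over a fifth = augmented.

augmented fifth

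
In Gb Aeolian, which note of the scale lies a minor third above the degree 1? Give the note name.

The scale is Gb Ab Bbb Cb Db Ebb Fb.
The degree 1 is Gb; a minor third above that is Bbb — scale degree 3.

Bbb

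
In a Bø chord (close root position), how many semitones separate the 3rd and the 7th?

B half-diminished seventh: B–D–F–A.
D to A is a perfect fifth: 7 semitones.

7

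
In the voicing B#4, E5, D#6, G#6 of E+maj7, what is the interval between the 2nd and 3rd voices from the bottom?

major seventh

Those voices are E5 and D#6.
E up to D# spans 7 letter names and 11 semitones — a major seventh.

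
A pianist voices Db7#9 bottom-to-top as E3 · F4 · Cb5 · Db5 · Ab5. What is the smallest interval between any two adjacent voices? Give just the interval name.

Adjacent intervals: E3→F4 = minor ninth; F4→Cb5 = diminished fifth; Cb5→Db5 = major second; Db5→Ab5 = perfect fifth.
The smallest is Cb5 to Db5, a major second (2 semitones).

major second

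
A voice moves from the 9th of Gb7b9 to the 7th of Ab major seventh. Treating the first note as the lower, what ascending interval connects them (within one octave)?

Gb7b9 has Abb as its 9th, and Ab major seventh has G as its 7th.
From Abb to G: 12 semitones over a seventh = augmented.

A7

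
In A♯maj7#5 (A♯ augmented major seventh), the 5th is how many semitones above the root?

8

Spelling the chord: A♯, C𝄪, E𝄪, G𝄪.
A♯ to E𝄪 is an augmented fifth: 8 semitones.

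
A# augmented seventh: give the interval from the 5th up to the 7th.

diminished third

A# augmented seventh: A#-C##-E##-G#.
That puts E## below G#.
3 letter names make it a third; at 2 semitones (a whole step narrower than major) the quality is diminished.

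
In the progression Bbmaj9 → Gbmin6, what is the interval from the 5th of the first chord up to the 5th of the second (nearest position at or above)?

minor sixth

The 5th of Bbmaj9 is F; the 5th of Gbmin6 is Db.
F up to Db is 8 semitones, a half step narrower than a major sixth, so the interval is minor.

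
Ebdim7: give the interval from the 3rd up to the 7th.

diminished fifth

Spelling the chord: Eb-Gb-Bbb-Dbb.
So we need the interval from Gb up to Dbb.
5 letter names make it a fifth; at 6 semitones (a half step narrower than perfect) the quality is diminished.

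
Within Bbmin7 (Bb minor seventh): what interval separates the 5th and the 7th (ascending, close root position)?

Bbm7: Bb–Db–F–Ab.
So we need the interval from F up to Ab.
3 letter names make it a third; at 3 semitones (a half step narrower than major) the quality is minor.

minor third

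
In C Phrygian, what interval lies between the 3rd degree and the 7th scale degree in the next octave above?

P12

Spelling C Phrygian: C Db Eb F G Ab Bb.
So we need the interval from Eb up to Bb.
Eb up to Bb spans 12 letter names and 19 semitones — a perfect twelfth.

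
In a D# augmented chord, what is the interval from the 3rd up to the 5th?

major third

Spelling the chord: D#, F##, A##.
That puts F## below A##.
From F## to A## is 4 semitones, exactly the major third.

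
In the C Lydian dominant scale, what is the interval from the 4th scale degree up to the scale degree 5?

The scale runs C D E F# G A Bb.
The 4th scale degree is F# and the 5th scale degree is G.
2 letter names make it a second; at 1 semitone (a half step narrower than major) the quality is minor.

minor second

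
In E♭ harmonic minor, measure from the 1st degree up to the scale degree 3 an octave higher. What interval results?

m10

The scale runs E♭ F G♭ A♭ B♭ C♭ D.
The 1st degree is E♭ and the 3rd degree (up an octave) is G♭.
E♭ up to G♭ is 15 semitones, a half step narrower than a major tenth, so the interval is minor.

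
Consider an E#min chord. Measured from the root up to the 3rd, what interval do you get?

m3

E#min (E# minor): E#-G#-B#.
The root is E# and the 3rd is G#.
From E# to G#: 3 semitones over a third = minor.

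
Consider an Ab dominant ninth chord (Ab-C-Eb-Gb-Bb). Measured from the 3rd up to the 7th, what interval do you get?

So we need the interval from C up to Gb.
From C to Gb: 6 semitones over a fifth = diminished.

d5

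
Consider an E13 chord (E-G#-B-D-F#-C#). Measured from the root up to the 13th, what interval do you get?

major thirteenth

So we need the interval from E up to C#.
E up to C# spans 13 letter names and 21 semitones — a major thirteenth.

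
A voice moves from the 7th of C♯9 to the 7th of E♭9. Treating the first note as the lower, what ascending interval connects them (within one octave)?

diminished 3rd

The 7th of C♯9 is B; the 7th of E♭9 is D♭.
3 letter names make it a third; at 2 semitones (a whole step narrower than major) the quality is diminished.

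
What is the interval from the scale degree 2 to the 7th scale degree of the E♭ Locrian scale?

Spelling the E♭ Locrian scale: E♭ F♭ G♭ A♭ B𝄫 C♭ D♭.
Scale degree 2 = F♭; 7th degree = D♭.
Counting 6 letters and 9 half steps from F♭ gives a major sixth.

major sixth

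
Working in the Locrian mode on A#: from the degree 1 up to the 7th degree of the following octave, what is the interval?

The scale runs A# B C# D# E F# G#.
That puts A# below G#.
14 letter names make it a fourteenth; at 22 semitones (a half step narrower than major) the quality is minor.

m14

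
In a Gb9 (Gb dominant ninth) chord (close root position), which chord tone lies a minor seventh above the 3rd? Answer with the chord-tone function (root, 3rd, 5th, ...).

9th

Gb9 (Gb dominant ninth): Gb-Bb-Db-Fb-Ab.
The 3rd is Bb. A minor seventh above Bb is Ab.
Ab is the chord's 9th.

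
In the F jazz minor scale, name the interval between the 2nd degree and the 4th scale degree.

Spelling the F jazz minor scale: F G A♭ B♭ C D E.
So we need the interval from G up to B♭.
G up to B♭ is 3 semitones, a half step narrower than a major third, so the interval is minor.

minor third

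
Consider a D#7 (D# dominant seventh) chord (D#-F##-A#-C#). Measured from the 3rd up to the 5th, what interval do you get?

The 3rd is F## and the 5th is A#.
F## up to A# is 3 semitones, a half step narrower than a major third, so the interval is minor.

minor third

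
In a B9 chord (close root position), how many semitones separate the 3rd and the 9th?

The chord tones of B dominant ninth are B–D#–F#–A–C#.
D# to C# is a minor seventh: 10 semitones.

10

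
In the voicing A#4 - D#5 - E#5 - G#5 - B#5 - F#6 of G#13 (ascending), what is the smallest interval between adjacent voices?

Adjacent intervals: A#4→D#5 = perfect fourth; D#5→E#5 = major second; E#5→G#5 = minor third; G#5→B#5 = major third; B#5→F#6 = diminished fifth.
The smallest is D#5 to E#5, a major second (2 semitones).

major second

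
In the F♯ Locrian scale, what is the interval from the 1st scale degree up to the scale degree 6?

minor sixth

F♯ locrian: F♯ G A B C D E.
1st scale degree = F♯; scale degree 6 = D.
F♯ up to D is 8 semitones, a half step narrower than a major sixth, so the interval is minor.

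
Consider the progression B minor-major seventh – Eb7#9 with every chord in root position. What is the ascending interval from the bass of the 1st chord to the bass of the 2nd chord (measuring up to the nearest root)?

The roots are B and Eb.
From B to Eb: 4 semitones over a fourth = diminished.

d4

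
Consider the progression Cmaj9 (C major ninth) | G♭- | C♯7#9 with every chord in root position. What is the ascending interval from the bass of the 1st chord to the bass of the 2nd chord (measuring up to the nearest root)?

The roots are C and G♭.
C up to G♭ is 6 semitones, a half step narrower than a perfect fifth, so the interval is diminished.

diminished 5th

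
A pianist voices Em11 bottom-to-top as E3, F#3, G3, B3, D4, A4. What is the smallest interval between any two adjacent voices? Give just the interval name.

minor second

Adjacent intervals: E3→F#3 = major second; F#3→G3 = minor second; G3→B3 = major third; B3→D4 = minor third; D4→A4 = perfect fifth.
The smallest is F#3 to G3, a minor second (1 semitone).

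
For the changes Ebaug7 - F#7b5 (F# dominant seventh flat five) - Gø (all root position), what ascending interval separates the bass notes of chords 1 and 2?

The roots are Eb and F#.
2 letter names make it a second; at 3 semitones (a half step wider than major) the quality is augmented.

augmented second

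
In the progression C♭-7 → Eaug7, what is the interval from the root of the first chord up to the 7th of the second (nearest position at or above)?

The root of C♭-7 is C♭; the 7th of Eaug7 is D.
C♭ up to D is 3 semitones, a half step wider than a major second, so the interval is augmented.

augmented second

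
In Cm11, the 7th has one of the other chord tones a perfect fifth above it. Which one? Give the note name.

F

C minor eleventh is spelled C-Eb-G-Bb-D-F.
The 7th is Bb. A perfect fifth above Bb is F.
F is the chord's 11th.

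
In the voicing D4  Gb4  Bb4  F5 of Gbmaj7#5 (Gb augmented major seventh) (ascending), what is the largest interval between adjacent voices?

Adjacent intervals: D4→Gb4 = diminished fourth; Gb4→Bb4 = major third; Bb4→F5 = perfect fifth.
The largest is Bb4 to F5, a perfect fifth (7 semitones).

perfect fifth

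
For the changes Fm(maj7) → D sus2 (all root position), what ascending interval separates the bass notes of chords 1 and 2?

The roots are F and D.
F up to D spans 6 letter names and 9 semitones — a major sixth.

M6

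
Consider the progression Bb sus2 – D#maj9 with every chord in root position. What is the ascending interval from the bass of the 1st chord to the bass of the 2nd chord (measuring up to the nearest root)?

The roots are Bb and D#.
3 letter names make it a third; at 5 semitones (a half step wider than major) the quality is augmented.

augmented third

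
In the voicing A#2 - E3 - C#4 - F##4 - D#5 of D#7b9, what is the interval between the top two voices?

minor 6th

Those voices are F##4 and D#5.
F## up to D# is 8 semitones, a half step narrower than a major sixth, so the interval is minor.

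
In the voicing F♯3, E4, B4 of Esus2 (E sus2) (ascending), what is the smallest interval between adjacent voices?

Adjacent intervals: F♯3→E4 = minor seventh; E4→B4 = perfect fifth.
The smallest is E4 to B4, a perfect fifth (7 semitones).

perfect fifth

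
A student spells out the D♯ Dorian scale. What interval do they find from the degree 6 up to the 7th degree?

Spelling the D♯ Dorian scale: D♯ E♯ F♯ G♯ A♯ B♯ C♯.
The degree 6 is B♯ and the 7th scale degree is C♯.
2 letter names make it a second; at 1 semitone (a half step narrower than major) the quality is minor.

minor second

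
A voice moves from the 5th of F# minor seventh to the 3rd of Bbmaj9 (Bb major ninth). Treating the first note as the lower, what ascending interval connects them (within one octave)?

minor second

F# minor seventh has C# as its 5th, and Bbmaj9 (Bb major ninth) has D as its 3rd.
C# up to D is 1 semitone, a half step narrower than a major second, so the interval is minor.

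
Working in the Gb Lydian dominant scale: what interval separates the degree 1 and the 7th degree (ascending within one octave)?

Gb lydian dominant: Gb Ab Bb C Db Eb Fb.
The degree 1 is Gb and the 7th degree is Fb.
From Gb to Fb: 10 semitones over a seventh = minor.

minor seventh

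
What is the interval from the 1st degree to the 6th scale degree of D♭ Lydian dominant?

major sixth

The scale runs D♭ E♭ F G A♭ B♭ C♭.
So we need the interval from D♭ up to B♭.
Counting 6 letters and 9 half steps from D♭ gives a major sixth.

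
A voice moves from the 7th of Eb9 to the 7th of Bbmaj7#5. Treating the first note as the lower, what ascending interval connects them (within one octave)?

The 7th of Eb9 is Db; the 7th of Bbmaj7#5 is A.
From Db to A: 8 semitones over a fifth = augmented.

augmented fifth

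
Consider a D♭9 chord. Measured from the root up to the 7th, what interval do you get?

m7

D♭9 is spelled D♭-F-A♭-C♭-E♭.
That puts D♭ below C♭.
7 letter names make it a seventh; at 10 semitones (a half step narrower than major) the quality is minor.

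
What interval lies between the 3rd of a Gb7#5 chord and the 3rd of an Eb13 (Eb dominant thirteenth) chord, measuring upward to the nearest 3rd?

M6

The 3rd of Gb7#5 is Bb; the 3rd of Eb13 (Eb dominant thirteenth) is G.
Counting 6 letters and 9 half steps from Bb gives a major sixth.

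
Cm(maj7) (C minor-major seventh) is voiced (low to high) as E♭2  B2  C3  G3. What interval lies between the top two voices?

Those voices are C3 and G3.
From C to G is 7 semitones, exactly the perfect fifth.

perfect 5th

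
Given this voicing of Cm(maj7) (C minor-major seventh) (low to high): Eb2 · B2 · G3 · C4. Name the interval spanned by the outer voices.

major 13th

The outer voices are Eb2 and C4.
Eb up to C spans 13 letter names and 21 semitones — a major thirteenth.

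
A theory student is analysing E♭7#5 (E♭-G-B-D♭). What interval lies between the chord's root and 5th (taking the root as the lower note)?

Root = E♭; 5th = B.
E♭ up to B is 8 semitones, a half step wider than a perfect fifth, so the interval is augmented.

augmented fifth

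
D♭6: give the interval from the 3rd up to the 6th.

D♭ major sixth is spelled D♭–F–A♭–B♭.
3rd = F; 6th = B♭.
Counting 4 letters and 5 half steps from F gives a perfect fourth.

P4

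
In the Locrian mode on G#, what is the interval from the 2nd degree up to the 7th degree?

major sixth

Spelling the Locrian mode on G#: G# A B C# D E F#.
That puts A below F#.
From A to F# is 9 semitones, exactly the major sixth.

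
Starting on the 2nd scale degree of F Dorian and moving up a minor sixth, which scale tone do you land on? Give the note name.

Eb

The scale is F G A♭ B♭ C D E♭.
The 2nd scale degree is G; a minor sixth above that is E♭ — scale degree 7.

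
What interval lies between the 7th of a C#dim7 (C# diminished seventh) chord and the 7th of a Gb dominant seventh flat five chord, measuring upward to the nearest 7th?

d5

The 7th of C#dim7 (C# diminished seventh) is Bb; the 7th of Gb dominant seventh flat five is Fb.
5 letter names make it a fifth; at 6 semitones (a half step narrower than perfect) the quality is diminished.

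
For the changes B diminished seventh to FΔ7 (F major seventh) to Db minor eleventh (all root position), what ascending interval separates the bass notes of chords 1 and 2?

The roots are B and F.
5 letter names make it a fifth; at 6 semitones (a half step narrower than perfect) the quality is diminished.

d5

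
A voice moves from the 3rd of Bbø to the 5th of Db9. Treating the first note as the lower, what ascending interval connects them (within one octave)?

Bbø has Db as its 3rd, and Db9 has Ab as its 5th.
Counting 5 letters and 7 half steps from Db gives a perfect fifth.

perfect fifth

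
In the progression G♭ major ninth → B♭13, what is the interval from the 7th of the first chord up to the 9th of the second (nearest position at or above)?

The 7th of G♭ major ninth is F; the 9th of B♭13 is C.
F up to C spans 5 letter names and 7 semitones — a perfect fifth.

perfect fifth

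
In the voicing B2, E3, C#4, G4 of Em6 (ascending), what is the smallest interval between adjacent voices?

perfect fourth

Adjacent intervals: B2→E3 = perfect fourth; E3→C#4 = major sixth; C#4→G4 = diminished fifth.
The smallest is B2 to E3, a perfect fourth (5 semitones).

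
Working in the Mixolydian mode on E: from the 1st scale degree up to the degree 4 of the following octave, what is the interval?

P11

E mixolydian: E F# G# A B C# D.
So we need the interval from E up to A.
E up to A spans 11 letter names and 17 semitones — a perfect eleventh.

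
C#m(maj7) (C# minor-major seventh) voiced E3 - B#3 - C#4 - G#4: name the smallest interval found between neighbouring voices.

Adjacent intervals: E3→B#3 = augmented fifth; B#3→C#4 = minor second; C#4→G#4 = perfect fifth.
The smallest is B#3 to C#4, a minor second (1 semitone).

minor 2nd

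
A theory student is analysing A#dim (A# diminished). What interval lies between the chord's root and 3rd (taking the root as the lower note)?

A#dim: A#–C#–E.
That puts A# below C#.
A# up to C# is 3 semitones, a half step narrower than a major third, so the interval is minor.

minor third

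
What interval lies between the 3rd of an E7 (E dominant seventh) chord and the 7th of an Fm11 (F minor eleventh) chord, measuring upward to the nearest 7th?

E7 (E dominant seventh) has G♯ as its 3rd, and Fm11 (F minor eleventh) has E♭ as its 7th.
G♯ up to E♭ is 7 semitones, a whole step narrower than a major sixth, so the interval is diminished.

diminished sixth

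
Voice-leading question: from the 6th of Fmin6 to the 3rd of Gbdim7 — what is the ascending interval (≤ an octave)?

diminished 6th

The 6th of Fmin6 is D; the 3rd of Gbdim7 is Bbb.
D up to Bbb is 7 semitones, a whole step narrower than a major sixth, so the interval is diminished.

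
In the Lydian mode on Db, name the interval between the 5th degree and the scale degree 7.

major third

The scale runs Db Eb F G Ab Bb C.
That puts Ab below C.
Counting 3 letters and 4 half steps from Ab gives a major third.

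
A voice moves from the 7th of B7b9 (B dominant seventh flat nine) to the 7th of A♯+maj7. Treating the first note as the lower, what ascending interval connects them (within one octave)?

augmented seventh

The 7th of B7b9 (B dominant seventh flat nine) is A; the 7th of A♯+maj7 is G𝄪.
A up to G𝄪 is 12 semitones, a half step wider than a major seventh, so the interval is augmented.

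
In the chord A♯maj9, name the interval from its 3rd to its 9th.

The chord tones of A♯maj9 are A♯-C𝄪-E♯-G𝄪-B♯.
That puts C𝄪 below B♯.
From C𝄪 to B♯: 10 semitones over a seventh = minor.

minor seventh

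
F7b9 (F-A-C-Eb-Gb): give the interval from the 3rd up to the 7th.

That puts A below Eb.
From A to Eb: 6 semitones over a fifth = diminished.
That tritone between 3rd and 7th is what gives the dominant seventh its pull toward resolution.

diminished fifth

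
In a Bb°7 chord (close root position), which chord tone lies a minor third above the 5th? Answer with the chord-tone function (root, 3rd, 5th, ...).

7th

Spelling the chord: Bb, Db, Fb, Abb.
The 5th is Fb. A minor third above Fb is Abb.
Abb is the chord's 7th.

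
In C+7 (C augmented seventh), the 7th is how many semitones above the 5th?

C augmented seventh is spelled C, E, G♯, B♭.
G♯ to B♭ is a diminished third: 2 semitones.

2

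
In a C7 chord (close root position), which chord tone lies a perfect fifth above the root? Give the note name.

The chord tones of C dominant seventh are C-E-G-Bb.
The root is C. A perfect fifth above C is G.
G is the chord's 5th.

G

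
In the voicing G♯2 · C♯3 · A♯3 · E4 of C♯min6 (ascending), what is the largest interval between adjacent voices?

Adjacent intervals: G♯2→C♯3 = perfect fourth; C♯3→A♯3 = major sixth; A♯3→E4 = diminished fifth.
The largest is C♯3 to A♯3, a major sixth (9 semitones).

major sixth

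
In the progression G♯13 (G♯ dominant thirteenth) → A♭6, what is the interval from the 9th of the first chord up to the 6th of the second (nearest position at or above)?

d6

G♯13 (G♯ dominant thirteenth) has A♯ as its 9th, and A♭6 has F as its 6th.
From A♯ to F: 7 semitones over a sixth = diminished.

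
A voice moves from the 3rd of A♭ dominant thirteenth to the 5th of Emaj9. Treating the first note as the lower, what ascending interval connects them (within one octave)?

The 3rd of A♭ dominant thirteenth is C; the 5th of Emaj9 is B.
Counting 7 letters and 11 half steps from C gives a major seventh.

major seventh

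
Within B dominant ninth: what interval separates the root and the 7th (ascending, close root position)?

m7

B dominant ninth is spelled B–D#–F#–A–C#.
Root = B; 7th = A.
B up to A is 10 semitones, a half step narrower than a major seventh, so the interval is minor.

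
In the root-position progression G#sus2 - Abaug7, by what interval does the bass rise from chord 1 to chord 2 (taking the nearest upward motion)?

diminished second

The roots are G# and Ab.
2 letter names make it a second; at 0 semitones (a whole step narrower than major) the quality is diminished.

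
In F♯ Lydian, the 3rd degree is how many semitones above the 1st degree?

The scale is F♯ G♯ A♯ B♯ C♯ D♯ E♯.
F♯ up to A♯ is a major third — 4 semitones.

4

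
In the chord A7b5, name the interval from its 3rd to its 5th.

diminished third

A7b5: A C♯ E♭ G.
The 3rd is C♯ and the 5th is E♭.
C♯ up to E♭ is 2 semitones, a whole step narrower than a major third, so the interval is diminished.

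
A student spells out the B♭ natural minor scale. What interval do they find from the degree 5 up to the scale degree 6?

B♭ natural minor: B♭ C D♭ E♭ F G♭ A♭.
That puts F below G♭.
From F to G♭: 1 semitone over a second = minor.

minor second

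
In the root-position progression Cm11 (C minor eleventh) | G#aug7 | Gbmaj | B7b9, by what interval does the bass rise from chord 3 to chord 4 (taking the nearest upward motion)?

The roots are Gb and B.
From Gb to B: 5 semitones over a third = augmented.

augmented 3rd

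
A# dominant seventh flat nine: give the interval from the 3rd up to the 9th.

diminished seventh

A# dominant seventh flat nine: A#–C##–E#–G#–B.
3rd = C##; 9th = B.
7 letter names make it a seventh; at 9 semitones (a whole step narrower than major) the quality is diminished.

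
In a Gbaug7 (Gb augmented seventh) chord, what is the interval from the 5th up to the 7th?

diminished 3rd

The chord tones of Gb7#5 are Gb Bb D Fb.
The 5th is D and the 7th is Fb.
3 letter names make it a third; at 2 semitones (a whole step narrower than major) the quality is diminished.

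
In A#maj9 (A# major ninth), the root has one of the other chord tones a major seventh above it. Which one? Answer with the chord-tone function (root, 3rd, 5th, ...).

The chord tones of A# major ninth are A#, C##, E#, G##, B#.
The root is A#. A major seventh above A# is G##.
G## is the chord's 7th.

7th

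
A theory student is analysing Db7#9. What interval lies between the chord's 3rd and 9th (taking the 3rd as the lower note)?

major seventh

Db dominant seventh sharp nine: Db F Ab Cb E.
3rd = F; 9th = E.
F up to E spans 7 letter names and 11 semitones — a major seventh.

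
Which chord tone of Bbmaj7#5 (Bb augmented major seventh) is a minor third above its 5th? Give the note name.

A

Bb+maj7 is spelled Bb–D–F#–A.
The 5th is F#. A minor third above F# is A.
A is the chord's 7th.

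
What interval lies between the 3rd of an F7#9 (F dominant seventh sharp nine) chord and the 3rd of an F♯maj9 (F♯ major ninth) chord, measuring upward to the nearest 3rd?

F7#9 (F dominant seventh sharp nine) has A as its 3rd, and F♯maj9 (F♯ major ninth) has A♯ as its 3rd.
A up to A♯ is 1 semitone, a half step wider than a perfect unison, so the interval is augmented.

augmented unison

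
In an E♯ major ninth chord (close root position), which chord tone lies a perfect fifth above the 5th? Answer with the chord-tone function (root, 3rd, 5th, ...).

9th

The chord tones of E♯ major ninth are E♯–G𝄪–B♯–D𝄪–F𝄪.
The 5th is B♯. A perfect fifth above B♯ is F𝄪.
F𝄪 is the chord's 9th.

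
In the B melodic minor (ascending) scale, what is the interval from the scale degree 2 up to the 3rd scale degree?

minor second

B melodic minor: B C♯ D E F♯ G♯ A♯.
The scale degree 2 is C♯ and the scale degree 3 is D.
From C♯ to D: 1 semitone over a second = minor.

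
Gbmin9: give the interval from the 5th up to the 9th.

Gbmin9 is spelled Gb–Bbb–Db–Fb–Ab.
The 5th is Db and the 9th is Ab.
Db up to Ab spans 5 letter names and 7 semitones — a perfect fifth.

perfect fifth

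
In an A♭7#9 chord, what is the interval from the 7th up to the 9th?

A♭ dominant seventh sharp nine is spelled A♭-C-E♭-G♭-B.
7th = G♭; 9th = B.
From G♭ to B: 5 semitones over a third = augmented.

A3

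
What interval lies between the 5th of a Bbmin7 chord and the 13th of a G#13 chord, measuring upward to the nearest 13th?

augmented 7th

Bbmin7 has F as its 5th, and G#13 has E# as its 13th.
7 letter names make it a seventh; at 12 semitones (a half step wider than major) the quality is augmented.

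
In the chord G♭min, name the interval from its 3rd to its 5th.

major third

G♭- (G♭ minor) is spelled G♭ B𝄫 D♭.
3rd = B𝄫; 5th = D♭.
From B𝄫 to D♭ is 4 semitones, exactly the major third.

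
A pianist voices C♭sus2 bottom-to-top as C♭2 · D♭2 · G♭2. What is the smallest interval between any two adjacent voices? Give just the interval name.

major second

Adjacent intervals: C♭2→D♭2 = major second; D♭2→G♭2 = perfect fourth.
The smallest is C♭2 to D♭2, a major second (2 semitones).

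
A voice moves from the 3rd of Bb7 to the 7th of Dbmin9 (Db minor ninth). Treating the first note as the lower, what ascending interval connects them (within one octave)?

diminished seventh

Bb7 has D as its 3rd, and Dbmin9 (Db minor ninth) has Cb as its 7th.
From D to Cb: 9 semitones over a seventh = diminished.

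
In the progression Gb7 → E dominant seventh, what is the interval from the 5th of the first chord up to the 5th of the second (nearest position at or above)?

augmented 6th

The 5th of Gb7 is Db; the 5th of E dominant seventh is B.
From Db to B: 10 semitones over a sixth = augmented.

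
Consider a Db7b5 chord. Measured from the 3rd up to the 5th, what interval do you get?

Spelling the chord: Db, F, Abb, Cb.
That puts F below Abb.
F up to Abb is 2 semitones, a whole step narrower than a major third, so the interval is diminished.

d3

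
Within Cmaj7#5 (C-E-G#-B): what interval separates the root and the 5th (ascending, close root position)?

augmented fifth

Root = C; 5th = G#.
From C to G#: 8 semitones over a fifth = augmented.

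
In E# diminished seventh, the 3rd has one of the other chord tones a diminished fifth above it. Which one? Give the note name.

E# diminished seventh is spelled E# G# B D.
The 3rd is G#. A diminished fifth above G# is D.
D is the chord's 7th.

D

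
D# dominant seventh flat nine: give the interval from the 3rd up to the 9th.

diminished seventh

D#7b9 is spelled D#–F##–A#–C#–E.
The 3rd is F## and the 9th is E.
7 letter names make it a seventh; at 9 semitones (a whole step narrower than major) the quality is diminished.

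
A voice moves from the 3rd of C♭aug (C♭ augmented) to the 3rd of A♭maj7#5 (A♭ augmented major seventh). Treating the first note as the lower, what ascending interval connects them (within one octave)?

major sixth

The 3rd of C♭aug (C♭ augmented) is E♭; the 3rd of A♭maj7#5 (A♭ augmented major seventh) is C.
E♭ up to C spans 6 letter names and 9 semitones — a major sixth.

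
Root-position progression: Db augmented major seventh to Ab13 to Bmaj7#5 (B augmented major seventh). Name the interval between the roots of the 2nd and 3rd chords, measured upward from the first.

The roots are Ab and B.
From Ab to B: 3 semitones over a second = augmented.

augmented second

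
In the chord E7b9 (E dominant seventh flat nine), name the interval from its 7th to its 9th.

E7b9: E–G#–B–D–F.
The 7th is D and the 9th is F.
D up to F is 3 semitones, a half step narrower than a major third, so the interval is minor.

minor third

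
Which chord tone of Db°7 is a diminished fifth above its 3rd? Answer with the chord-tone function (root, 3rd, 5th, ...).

Spelling the chord: Db Fb Abb Cbb.
The 3rd is Fb. A diminished fifth above Fb is Cbb.
Cbb is the chord's 7th.

7th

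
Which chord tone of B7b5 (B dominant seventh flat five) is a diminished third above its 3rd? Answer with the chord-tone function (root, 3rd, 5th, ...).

B7b5 (B dominant seventh flat five) is spelled B–D♯–F–A.
The 3rd is D♯. A diminished third above D♯ is F.
F is the chord's 5th.

5th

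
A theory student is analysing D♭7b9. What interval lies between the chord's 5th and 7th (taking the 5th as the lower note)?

minor 3rd

D♭7b9 is spelled D♭-F-A♭-C♭-E𝄫.
5th = A♭; 7th = C♭.
3 letter names make it a third; at 3 semitones (a half step narrower than major) the quality is minor.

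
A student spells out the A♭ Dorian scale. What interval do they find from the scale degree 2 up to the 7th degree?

minor 6th

A♭ dorian: A♭ B♭ C♭ D♭ E♭ F G♭.
Scale degree 2 = B♭; degree 7 = G♭.
From B♭ to G♭: 8 semitones over a sixth = minor.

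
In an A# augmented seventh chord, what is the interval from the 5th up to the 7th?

diminished 3rd

Spelling the chord: A#, C##, E##, G#.
That puts E## below G#.
From E## to G#: 2 semitones over a third = diminished.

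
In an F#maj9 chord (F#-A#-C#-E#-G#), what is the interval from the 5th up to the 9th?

The 5th is C# and the 9th is G#.
Counting 5 letters and 7 half steps from C# gives a perfect fifth.

perfect fifth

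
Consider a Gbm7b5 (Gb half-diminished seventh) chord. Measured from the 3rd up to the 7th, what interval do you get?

Spelling the chord: Gb Bbb Dbb Fb.
That puts Bbb below Fb.
From Bbb to Fb is 7 semitones, exactly the perfect fifth.

perfect fifth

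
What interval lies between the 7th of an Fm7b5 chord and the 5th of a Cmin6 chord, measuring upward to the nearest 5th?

M3

The 7th of Fm7b5 is Eb; the 5th of Cmin6 is G.
Eb up to G spans 3 letter names and 4 semitones — a major third.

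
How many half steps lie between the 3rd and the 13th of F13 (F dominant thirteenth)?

F13: F A C Eb G D.
A to D is a perfect eleventh: 17 semitones.

17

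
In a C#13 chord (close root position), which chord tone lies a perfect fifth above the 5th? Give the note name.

C# dominant thirteenth: C#-E#-G#-B-D#-A#.
The 5th is G#. A perfect fifth above G# is D#.
D# is the chord's 9th.

D#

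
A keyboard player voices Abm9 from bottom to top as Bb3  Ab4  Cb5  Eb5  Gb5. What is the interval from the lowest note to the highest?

minor 13th

The outer voices are Bb3 and Gb5.
From Bb to Gb: 20 semitones over a thirteenth = minor.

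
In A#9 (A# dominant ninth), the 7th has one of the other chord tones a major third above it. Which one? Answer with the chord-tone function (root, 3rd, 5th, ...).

The chord tones of A#9 (A# dominant ninth) are A#-C##-E#-G#-B#.
The 7th is G#. A major third above G# is B#.
B# is the chord's 9th.

9th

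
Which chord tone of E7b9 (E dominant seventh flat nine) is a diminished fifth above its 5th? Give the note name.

The chord tones of E7b9 are E G# B D F.
The 5th is B. A diminished fifth above B is F.
F is the chord's 9th.

F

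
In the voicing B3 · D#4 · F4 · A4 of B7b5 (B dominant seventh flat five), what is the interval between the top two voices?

Those voices are F4 and A4.
From F to A is 4 semitones, exactly the major third.

major 3rd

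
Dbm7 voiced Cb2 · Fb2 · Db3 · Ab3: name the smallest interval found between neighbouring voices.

Adjacent intervals: Cb2→Fb2 = perfect fourth; Fb2→Db3 = major sixth; Db3→Ab3 = perfect fifth.
The smallest is Cb2 to Fb2, a perfect fourth (5 semitones).

perfect fourth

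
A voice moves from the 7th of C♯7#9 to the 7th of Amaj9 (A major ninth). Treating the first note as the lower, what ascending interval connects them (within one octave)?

major sixth

The 7th of C♯7#9 is B; the 7th of Amaj9 (A major ninth) is G♯.
From B to G♯ is 9 semitones, exactly the major sixth.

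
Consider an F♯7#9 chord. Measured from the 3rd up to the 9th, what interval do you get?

major seventh

Spelling the chord: F♯–A♯–C♯–E–G𝄪.
3rd = A♯; 9th = G𝄪.
Counting 7 letters and 11 half steps from A♯ gives a major seventh.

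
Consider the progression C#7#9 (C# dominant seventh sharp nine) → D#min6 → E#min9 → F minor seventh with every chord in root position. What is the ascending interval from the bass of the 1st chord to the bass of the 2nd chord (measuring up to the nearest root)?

The roots are C# and D#.
Counting 2 letters and 2 half steps from C# gives a major second.

M2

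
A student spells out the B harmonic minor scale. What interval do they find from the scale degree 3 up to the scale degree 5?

major third

Spelling the B harmonic minor scale: B C♯ D E F♯ G A♯.
That puts D below F♯.
From D to F♯ is 4 semitones, exactly the major third.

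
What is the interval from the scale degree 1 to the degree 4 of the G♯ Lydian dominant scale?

Spelling the G♯ Lydian dominant scale: G♯ A♯ B♯ C𝄪 D♯ E♯ F♯.
So we need the interval from G♯ up to C𝄪.
G♯ up to C𝄪 is 6 semitones, a half step wider than a perfect fourth, so the interval is augmented.

augmented fourth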